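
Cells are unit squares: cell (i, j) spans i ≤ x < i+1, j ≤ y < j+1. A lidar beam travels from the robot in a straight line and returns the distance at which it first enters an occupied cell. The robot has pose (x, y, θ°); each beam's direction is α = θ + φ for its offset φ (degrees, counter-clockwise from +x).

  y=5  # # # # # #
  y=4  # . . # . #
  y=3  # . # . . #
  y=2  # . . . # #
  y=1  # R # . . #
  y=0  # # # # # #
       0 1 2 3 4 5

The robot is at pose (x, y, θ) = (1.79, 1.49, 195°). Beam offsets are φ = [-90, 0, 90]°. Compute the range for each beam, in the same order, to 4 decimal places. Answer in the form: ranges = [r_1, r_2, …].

ranges = [3.0523, 0.8179, 0.5073]

beam 1: φ=-90°, α=105°
  d=(-0.2588,0.9659)  start (1,1)  tX=3.0523 tY=0.5280  stride 1/|dx|=3.8637 1/|dy|=1.0353
    cross y-line → (1,2), t=0.5280
    cross y-line → (1,3), t=1.5633
    cross y-line → (1,4), t=2.5985
    cross x-line → (0,4), t=3.0523 (wall)
  → r_1 = 3.0523
beam 2: φ=0°, α=195°
  d=(-0.9659,-0.2588)  start (1,1)  tX=0.8179 tY=1.8932  stride 1/|dx|=1.0353 1/|dy|=3.8637
    cross x-line → (0,1), t=0.8179 (wall)
  → r_2 = 0.8179
beam 3: φ=90°, α=285°
  d=(0.2588,-0.9659)  start (1,1)  tX=0.8114 tY=0.5073  stride 1/|dx|=3.8637 1/|dy|=1.0353
    cross y-line → (1,0), t=0.5073 (wall)
  → r_3 = 0.5073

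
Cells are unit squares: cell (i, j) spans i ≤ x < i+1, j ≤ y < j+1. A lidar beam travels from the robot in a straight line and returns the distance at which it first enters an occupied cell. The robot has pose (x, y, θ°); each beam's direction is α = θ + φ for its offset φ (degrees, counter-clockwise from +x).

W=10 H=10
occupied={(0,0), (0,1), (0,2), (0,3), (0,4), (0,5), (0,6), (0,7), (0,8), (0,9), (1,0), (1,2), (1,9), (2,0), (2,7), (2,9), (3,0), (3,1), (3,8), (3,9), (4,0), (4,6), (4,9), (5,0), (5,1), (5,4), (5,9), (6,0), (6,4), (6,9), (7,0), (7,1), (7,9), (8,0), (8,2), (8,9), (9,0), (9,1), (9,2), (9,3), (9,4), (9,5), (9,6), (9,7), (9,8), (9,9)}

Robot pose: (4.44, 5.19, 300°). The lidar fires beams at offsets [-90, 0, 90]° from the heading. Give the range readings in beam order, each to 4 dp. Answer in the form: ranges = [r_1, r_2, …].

ranges = [3.9722, 1.1200, 5.2654]

beam 1: φ=-90°, α=210°
  dir = (cos 210°, sin 210°) = (-0.8660, -0.5000); from cell (4,5)
  next x-line at t=0.5081, next y-line at t=0.3800; Δt_x=1.1547, Δt_y=2.0000
    y: enter (4,4) at t=0.3800
    x: enter (3,4) at t=0.5081
    x: enter (2,4) at t=1.6628
    y: enter (2,3) at t=2.3800
    x: enter (1,3) at t=2.8175
    x: enter (0,3) at t=3.9722 ← occupied
  → r_1 = 3.9722
beam 2: φ=0°, α=300°
  dir = (cos 300°, sin 300°) = (0.5000, -0.8660); from cell (4,5)
  next x-line at t=1.1200, next y-line at t=0.2194; Δt_x=2.0000, Δt_y=1.1547
    y: enter (4,4) at t=0.2194
    x: enter (5,4) at t=1.1200 ← occupied
  → r_2 = 1.1200
beam 3: φ=90°, α=30°
  dir = (cos 30°, sin 30°) = (0.8660, 0.5000); from cell (4,5)
  next x-line at t=0.6466, next y-line at t=1.6200; Δt_x=1.1547, Δt_y=2.0000
    x: enter (5,5) at t=0.6466
    y: enter (5,6) at t=1.6200
    x: enter (6,6) at t=1.8013
    x: enter (7,6) at t=2.9560
    y: enter (7,7) at t=3.6200
    x: enter (8,7) at t=4.1107
    x: enter (9,7) at t=5.2654 ← occupied
  → r_3 = 5.2654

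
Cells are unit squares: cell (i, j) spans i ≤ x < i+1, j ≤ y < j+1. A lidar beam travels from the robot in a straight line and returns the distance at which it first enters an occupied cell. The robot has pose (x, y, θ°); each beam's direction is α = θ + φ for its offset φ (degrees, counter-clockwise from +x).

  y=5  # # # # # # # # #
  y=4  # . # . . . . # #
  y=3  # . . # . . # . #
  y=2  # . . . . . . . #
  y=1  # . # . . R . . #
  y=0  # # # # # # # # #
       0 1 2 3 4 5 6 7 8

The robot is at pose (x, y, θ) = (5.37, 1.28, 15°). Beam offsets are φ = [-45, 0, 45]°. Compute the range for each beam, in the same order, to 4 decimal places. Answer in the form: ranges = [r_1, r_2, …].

beam 1: φ=-45°, α=330°
  cosα=0.8660 sinα=-0.5000 | (5,1) | tMaxX 0.7275 tMaxY 0.5600 | tΔX 1.1547 tΔY 2.0000
    t=0.5600 [y] (5,0) — stop
  → r_1 = 0.5600
beam 2: φ=0°, α=15°
  cosα=0.9659 sinα=0.2588 | (5,1) | tMaxX 0.6522 tMaxY 2.7819 | tΔX 1.0353 tΔY 3.8637
    t=0.6522 [x] (6,1)
    t=1.6875 [x] (7,1)
    t=2.7228 [x] (8,1) — stop
  → r_2 = 2.7228
beam 3: φ=45°, α=60°
  cosα=0.5000 sinα=0.8660 | (5,1) | tMaxX 1.2600 tMaxY 0.8314 | tΔX 2.0000 tΔY 1.1547
    t=0.8314 [y] (5,2)
    t=1.2600 [x] (6,2)
    t=1.9861 [y] (6,3) — stop
  → r_3 = 1.9861

ranges = [0.5600, 2.7228, 1.9861]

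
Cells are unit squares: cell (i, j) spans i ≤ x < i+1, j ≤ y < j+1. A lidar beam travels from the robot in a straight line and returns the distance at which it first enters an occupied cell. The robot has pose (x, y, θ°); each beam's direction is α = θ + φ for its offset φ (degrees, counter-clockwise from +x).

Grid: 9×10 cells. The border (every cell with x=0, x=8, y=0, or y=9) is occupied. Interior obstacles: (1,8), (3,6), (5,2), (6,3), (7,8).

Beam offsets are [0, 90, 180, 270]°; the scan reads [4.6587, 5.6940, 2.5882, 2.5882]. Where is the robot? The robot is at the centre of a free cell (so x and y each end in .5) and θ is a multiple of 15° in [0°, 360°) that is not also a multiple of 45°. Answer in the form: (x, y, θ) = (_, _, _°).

Enumerate (i+0.5, j+0.5, θ) over the 51 free cells and 16 admissible headings. For each, cast all 4 beams and compare to the given ranges.
  (7.5, 5.5, 150°): beam 1 = 6.3509 ≠ 4.6587 ✗
  (3.5, 3.5, 285°): beam 1 = 2.5882 ≠ 4.6587 ✗
  (3.5, 5.5, 75°): beam 1 = 0.5176 ≠ 4.6587 ✗
  (2.5, 2.5, 255°): beam 1 = 1.5529 ≠ 4.6587 ✗
  (6.5, 7.5, 120°): beam 1 = 1.7321 ≠ 4.6587 ✗
  …
  (3.5, 3.5, 15°): r_1=4.6587, r_2=5.6940, r_3=2.5882, r_4=2.5882 — all match ✓
Unique over the lattice → pose = (3.5, 3.5, 15°).

(x, y, θ) = (3.5, 3.5, 15°)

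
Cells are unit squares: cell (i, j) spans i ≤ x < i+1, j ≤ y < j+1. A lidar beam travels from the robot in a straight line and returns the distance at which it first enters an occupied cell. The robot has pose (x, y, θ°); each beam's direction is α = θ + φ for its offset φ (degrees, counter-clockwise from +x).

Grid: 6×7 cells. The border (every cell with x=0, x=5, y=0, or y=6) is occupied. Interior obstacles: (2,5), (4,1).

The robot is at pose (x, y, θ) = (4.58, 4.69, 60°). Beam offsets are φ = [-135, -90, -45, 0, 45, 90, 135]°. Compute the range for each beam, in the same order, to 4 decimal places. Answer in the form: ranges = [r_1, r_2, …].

ranges = [1.6228, 0.4850, 0.4348, 0.8400, 1.3562, 1.8244, 3.7063]

beam 1: φ=-135°, α=285°
  dir = (cos 285°, sin 285°) = (0.2588, -0.9659); from cell (4,4)
  next x-line at t=1.6228, next y-line at t=0.7143; Δt_x=3.8637, Δt_y=1.0353
    y: enter (4,3) at t=0.7143
    x: enter (5,3) at t=1.6228 ← occupied
  → r_1 = 1.6228
beam 2: φ=-90°, α=330°
  dir = (cos 330°, sin 330°) = (0.8660, -0.5000); from cell (4,4)
  next x-line at t=0.4850, next y-line at t=1.3800; Δt_x=1.1547, Δt_y=2.0000
    x: enter (5,4) at t=0.4850 ← occupied
  → r_2 = 0.4850
beam 3: φ=-45°, α=15°
  dir = (cos 15°, sin 15°) = (0.9659, 0.2588); from cell (4,4)
  next x-line at t=0.4348, next y-line at t=1.1977; Δt_x=1.0353, Δt_y=3.8637
    x: enter (5,4) at t=0.4348 ← occupied
  → r_3 = 0.4348
beam 4: φ=0°, α=60°
  dir = (cos 60°, sin 60°) = (0.5000, 0.8660); from cell (4,4)
  next x-line at t=0.8400, next y-line at t=0.3580; Δt_x=2.0000, Δt_y=1.1547
    y: enter (4,5) at t=0.3580
    x: enter (5,5) at t=0.8400 ← occupied
  → r_4 = 0.8400
beam 5: φ=45°, α=105°
  dir = (cos 105°, sin 105°) = (-0.2588, 0.9659); from cell (4,4)
  next x-line at t=2.2409, next y-line at t=0.3209; Δt_x=3.8637, Δt_y=1.0353
    y: enter (4,5) at t=0.3209
    y: enter (4,6) at t=1.3562 ← occupied
  → r_5 = 1.3562
beam 6: φ=90°, α=150°
  dir = (cos 150°, sin 150°) = (-0.8660, 0.5000); from cell (4,4)
  next x-line at t=0.6697, next y-line at t=0.6200; Δt_x=1.1547, Δt_y=2.0000
    y: enter (4,5) at t=0.6200
    x: enter (3,5) at t=0.6697
    x: enter (2,5) at t=1.8244 ← occupied
  → r_6 = 1.8244
beam 7: φ=135°, α=195°
  dir = (cos 195°, sin 195°) = (-0.9659, -0.2588); from cell (4,4)
  next x-line at t=0.6005, next y-line at t=2.6660; Δt_x=1.0353, Δt_y=3.8637
    x: enter (3,4) at t=0.6005
    x: enter (2,4) at t=1.6357
    y: enter (2,3) at t=2.6660
    x: enter (1,3) at t=2.6710
    x: enter (0,3) at t=3.7063 ← occupied
  → r_7 = 3.7063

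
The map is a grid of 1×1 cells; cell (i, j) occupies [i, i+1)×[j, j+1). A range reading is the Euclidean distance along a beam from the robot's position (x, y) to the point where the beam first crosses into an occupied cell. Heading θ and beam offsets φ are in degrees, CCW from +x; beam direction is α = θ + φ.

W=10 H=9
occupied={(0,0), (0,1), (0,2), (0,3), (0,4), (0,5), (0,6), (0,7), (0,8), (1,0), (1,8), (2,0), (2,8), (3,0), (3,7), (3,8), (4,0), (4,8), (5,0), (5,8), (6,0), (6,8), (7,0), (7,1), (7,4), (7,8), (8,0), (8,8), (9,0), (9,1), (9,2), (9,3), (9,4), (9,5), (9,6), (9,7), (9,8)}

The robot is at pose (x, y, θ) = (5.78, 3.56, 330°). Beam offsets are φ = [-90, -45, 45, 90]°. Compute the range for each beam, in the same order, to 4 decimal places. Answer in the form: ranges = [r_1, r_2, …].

ranges = [2.9560, 2.6503, 1.7000, 5.1269]

beam 1: φ=-90°, α=240°
  dir = (cos 240°, sin 240°) = (-0.5000, -0.8660); from cell (5,3)
  next x-line at t=1.5600, next y-line at t=0.6466; Δt_x=2.0000, Δt_y=1.1547
    y: enter (5,2) at t=0.6466
    x: enter (4,2) at t=1.5600
    y: enter (4,1) at t=1.8013
    y: enter (4,0) at t=2.9560 ← occupied
  → r_1 = 2.9560
beam 2: φ=-45°, α=285°
  dir = (cos 285°, sin 285°) = (0.2588, -0.9659); from cell (5,3)
  next x-line at t=0.8500, next y-line at t=0.5798; Δt_x=3.8637, Δt_y=1.0353
    y: enter (5,2) at t=0.5798
    x: enter (6,2) at t=0.8500
    y: enter (6,1) at t=1.6150
    y: enter (6,0) at t=2.6503 ← occupied
  → r_2 = 2.6503
beam 3: φ=45°, α=15°
  dir = (cos 15°, sin 15°) = (0.9659, 0.2588); from cell (5,3)
  next x-line at t=0.2278, next y-line at t=1.7000; Δt_x=1.0353, Δt_y=3.8637
    x: enter (6,3) at t=0.2278
    x: enter (7,3) at t=1.2630
    y: enter (7,4) at t=1.7000 ← occupied
  → r_3 = 1.7000
beam 4: φ=90°, α=60°
  dir = (cos 60°, sin 60°) = (0.5000, 0.8660); from cell (5,3)
  next x-line at t=0.4400, next y-line at t=0.5081; Δt_x=2.0000, Δt_y=1.1547
    x: enter (6,3) at t=0.4400
    y: enter (6,4) at t=0.5081
    y: enter (6,5) at t=1.6628
    x: enter (7,5) at t=2.4400
    y: enter (7,6) at t=2.8175
    y: enter (7,7) at t=3.9722
    x: enter (8,7) at t=4.4400
    y: enter (8,8) at t=5.1269 ← occupied
  → r_4 = 5.1269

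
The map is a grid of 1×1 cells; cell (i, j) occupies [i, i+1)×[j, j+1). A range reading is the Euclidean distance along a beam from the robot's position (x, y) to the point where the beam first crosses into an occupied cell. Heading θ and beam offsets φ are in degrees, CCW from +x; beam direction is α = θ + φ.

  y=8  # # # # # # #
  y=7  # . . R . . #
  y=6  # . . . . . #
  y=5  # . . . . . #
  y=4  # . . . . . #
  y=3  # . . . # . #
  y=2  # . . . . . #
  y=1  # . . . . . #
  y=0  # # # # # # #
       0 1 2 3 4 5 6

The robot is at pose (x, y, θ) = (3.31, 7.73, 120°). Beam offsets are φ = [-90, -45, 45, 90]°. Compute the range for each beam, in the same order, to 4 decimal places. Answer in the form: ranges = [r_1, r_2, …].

ranges = [0.5400, 0.2795, 1.0432, 2.6674]

beam 1: φ=-90°, α=30°
  dir = (cos 30°, sin 30°) = (0.8660, 0.5000); from cell (3,7)
  next x-line at t=0.7967, next y-line at t=0.5400; Δt_x=1.1547, Δt_y=2.0000
    y: enter (3,8) at t=0.5400 ← occupied
  → r_1 = 0.5400
beam 2: φ=-45°, α=75°
  dir = (cos 75°, sin 75°) = (0.2588, 0.9659); from cell (3,7)
  next x-line at t=2.6660, next y-line at t=0.2795; Δt_x=3.8637, Δt_y=1.0353
    y: enter (3,8) at t=0.2795 ← occupied
  → r_2 = 0.2795
beam 3: φ=45°, α=165°
  dir = (cos 165°, sin 165°) = (-0.9659, 0.2588); from cell (3,7)
  next x-line at t=0.3209, next y-line at t=1.0432; Δt_x=1.0353, Δt_y=3.8637
    x: enter (2,7) at t=0.3209
    y: enter (2,8) at t=1.0432 ← occupied
  → r_3 = 1.0432
beam 4: φ=90°, α=210°
  dir = (cos 210°, sin 210°) = (-0.8660, -0.5000); from cell (3,7)
  next x-line at t=0.3580, next y-line at t=1.4600; Δt_x=1.1547, Δt_y=2.0000
    x: enter (2,7) at t=0.3580
    y: enter (2,6) at t=1.4600
    x: enter (1,6) at t=1.5127
    x: enter (0,6) at t=2.6674 ← occupied
  → r_4 = 2.6674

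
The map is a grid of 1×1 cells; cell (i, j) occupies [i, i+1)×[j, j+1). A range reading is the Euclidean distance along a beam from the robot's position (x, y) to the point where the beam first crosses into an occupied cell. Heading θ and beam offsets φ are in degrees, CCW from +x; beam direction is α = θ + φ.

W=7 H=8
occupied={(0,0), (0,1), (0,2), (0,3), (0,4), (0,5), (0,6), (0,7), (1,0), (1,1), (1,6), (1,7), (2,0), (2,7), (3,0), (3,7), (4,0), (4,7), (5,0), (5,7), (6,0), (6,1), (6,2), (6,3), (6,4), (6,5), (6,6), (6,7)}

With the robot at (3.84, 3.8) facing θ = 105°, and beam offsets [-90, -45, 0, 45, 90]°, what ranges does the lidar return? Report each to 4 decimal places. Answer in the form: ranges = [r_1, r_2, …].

ranges = [2.2362, 3.6950, 3.3129, 3.2793, 2.9402]

beam 1: φ=-90°, α=15°
  direction (0.9659, 0.2588); cell (3,3); t to first gridline: x 0.1656, y 0.7727 (then +1.0353 / +3.8637)
    (4,3) via x @ 0.1656
    (4,4) via y @ 0.7727
    (5,4) via x @ 1.2009
    (6,4) via x @ 2.2362  # hit
  → r_1 = 2.2362
beam 2: φ=-45°, α=60°
  direction (0.5000, 0.8660); cell (3,3); t to first gridline: x 0.3200, y 0.2309 (then +2.0000 / +1.1547)
    (3,4) via y @ 0.2309
    (4,4) via x @ 0.3200
    (4,5) via y @ 1.3856
    (5,5) via x @ 2.3200
    (5,6) via y @ 2.5403
    (5,7) via y @ 3.6950  # hit
  → r_2 = 3.6950
beam 3: φ=0°, α=105°
  direction (-0.2588, 0.9659); cell (3,3); t to first gridline: x 3.2455, y 0.2071 (then +3.8637 / +1.0353)
    (3,4) via y @ 0.2071
    (3,5) via y @ 1.2423
    (3,6) via y @ 2.2776
    (2,6) via x @ 3.2455
    (2,7) via y @ 3.3129  # hit
  → r_3 = 3.3129
beam 4: φ=45°, α=150°
  direction (-0.8660, 0.5000); cell (3,3); t to first gridline: x 0.9699, y 0.4000 (then +1.1547 / +2.0000)
    (3,4) via y @ 0.4000
    (2,4) via x @ 0.9699
    (1,4) via x @ 2.1246
    (1,5) via y @ 2.4000
    (0,5) via x @ 3.2793  # hit
  → r_4 = 3.2793
beam 5: φ=90°, α=195°
  direction (-0.9659, -0.2588); cell (3,3); t to first gridline: x 0.8696, y 3.0910 (then +1.0353 / +3.8637)
    (2,3) via x @ 0.8696
    (1,3) via x @ 1.9049
    (0,3) via x @ 2.9402  # hit
  → r_5 = 2.9402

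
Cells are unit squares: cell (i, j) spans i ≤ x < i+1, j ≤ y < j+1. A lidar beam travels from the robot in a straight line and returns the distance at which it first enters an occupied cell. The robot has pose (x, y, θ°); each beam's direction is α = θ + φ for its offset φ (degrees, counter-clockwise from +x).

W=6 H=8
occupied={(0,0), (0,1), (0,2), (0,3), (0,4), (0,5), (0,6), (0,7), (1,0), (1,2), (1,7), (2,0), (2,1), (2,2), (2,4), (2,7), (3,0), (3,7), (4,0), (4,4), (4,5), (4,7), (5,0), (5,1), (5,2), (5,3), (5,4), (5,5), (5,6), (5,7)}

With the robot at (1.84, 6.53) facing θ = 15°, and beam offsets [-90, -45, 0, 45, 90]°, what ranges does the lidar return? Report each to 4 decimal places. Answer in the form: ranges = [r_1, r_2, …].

beam 1: φ=-90°, α=285°
  direction (0.2588, -0.9659); cell (1,6); t to first gridline: x 0.6182, y 0.5487 (then +3.8637 / +1.0353)
    (1,5) via y @ 0.5487
    (2,5) via x @ 0.6182
    (2,4) via y @ 1.5840  # hit
  → r_1 = 1.5840
beam 2: φ=-45°, α=330°
  direction (0.8660, -0.5000); cell (1,6); t to first gridline: x 0.1848, y 1.0600 (then +1.1547 / +2.0000)
    (2,6) via x @ 0.1848
    (2,5) via y @ 1.0600
    (3,5) via x @ 1.3395
    (4,5) via x @ 2.4942  # hit
  → r_2 = 2.4942
beam 3: φ=0°, α=15°
  direction (0.9659, 0.2588); cell (1,6); t to first gridline: x 0.1656, y 1.8159 (then +1.0353 / +3.8637)
    (2,6) via x @ 0.1656
    (3,6) via x @ 1.2009
    (3,7) via y @ 1.8159  # hit
  → r_3 = 1.8159
beam 4: φ=45°, α=60°
  direction (0.5000, 0.8660); cell (1,6); t to first gridline: x 0.3200, y 0.5427 (then +2.0000 / +1.1547)
    (2,6) via x @ 0.3200
    (2,7) via y @ 0.5427  # hit
  → r_4 = 0.5427
beam 5: φ=90°, α=105°
  direction (-0.2588, 0.9659); cell (1,6); t to first gridline: x 3.2455, y 0.4866 (then +3.8637 / +1.0353)
    (1,7) via y @ 0.4866  # hit
  → r_5 = 0.4866

ranges = [1.5840, 2.4942, 1.8159, 0.5427, 0.4866]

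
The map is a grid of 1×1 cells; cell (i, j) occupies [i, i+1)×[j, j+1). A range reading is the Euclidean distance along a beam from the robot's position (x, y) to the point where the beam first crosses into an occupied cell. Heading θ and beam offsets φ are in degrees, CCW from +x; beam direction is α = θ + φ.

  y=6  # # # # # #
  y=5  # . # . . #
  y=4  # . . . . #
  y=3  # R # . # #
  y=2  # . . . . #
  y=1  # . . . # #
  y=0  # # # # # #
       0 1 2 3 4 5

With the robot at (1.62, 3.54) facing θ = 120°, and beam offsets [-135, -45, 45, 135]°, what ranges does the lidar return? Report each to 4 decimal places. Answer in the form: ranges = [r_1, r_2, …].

beam 1: φ=-135°, α=345°
  cosα=0.9659 sinα=-0.2588 | (1,3) | tMaxX 0.3934 tMaxY 2.0864 | tΔX 1.0353 tΔY 3.8637
    t=0.3934 [x] (2,3) — stop
  → r_1 = 0.3934
beam 2: φ=-45°, α=75°
  cosα=0.2588 sinα=0.9659 | (1,3) | tMaxX 1.4682 tMaxY 0.4762 | tΔX 3.8637 tΔY 1.0353
    t=0.4762 [y] (1,4)
    t=1.4682 [x] (2,4)
    t=1.5115 [y] (2,5) — stop
  → r_2 = 1.5115
beam 3: φ=45°, α=165°
  cosα=-0.9659 sinα=0.2588 | (1,3) | tMaxX 0.6419 tMaxY 1.7773 | tΔX 1.0353 tΔY 3.8637
    t=0.6419 [x] (0,3) — stop
  → r_3 = 0.6419
beam 4: φ=135°, α=255°
  cosα=-0.2588 sinα=-0.9659 | (1,3) | tMaxX 2.3955 tMaxY 0.5590 | tΔX 3.8637 tΔY 1.0353
    t=0.5590 [y] (1,2)
    t=1.5943 [y] (1,1)
    t=2.3955 [x] (0,1) — stop
  → r_4 = 2.3955

ranges = [0.3934, 1.5115, 0.6419, 2.3955]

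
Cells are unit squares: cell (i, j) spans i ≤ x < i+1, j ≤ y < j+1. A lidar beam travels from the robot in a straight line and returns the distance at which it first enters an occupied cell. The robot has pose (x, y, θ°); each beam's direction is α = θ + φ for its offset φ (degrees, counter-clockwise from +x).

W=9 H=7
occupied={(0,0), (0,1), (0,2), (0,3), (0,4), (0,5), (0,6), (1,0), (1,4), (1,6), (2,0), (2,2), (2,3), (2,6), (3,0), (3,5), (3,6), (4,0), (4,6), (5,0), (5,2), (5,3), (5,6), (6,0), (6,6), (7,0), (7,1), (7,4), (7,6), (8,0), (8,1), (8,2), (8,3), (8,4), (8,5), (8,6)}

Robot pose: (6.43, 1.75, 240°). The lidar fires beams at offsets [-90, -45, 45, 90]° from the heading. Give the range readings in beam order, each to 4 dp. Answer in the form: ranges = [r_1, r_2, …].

ranges = [0.5000, 2.8978, 0.7765, 0.6582]

beam 1: φ=-90°, α=150°
  cosα=-0.8660 sinα=0.5000 | (6,1) | tMaxX 0.4965 tMaxY 0.5000 | tΔX 1.1547 tΔY 2.0000
    t=0.4965 [x] (5,1)
    t=0.5000 [y] (5,2) — stop
  → r_1 = 0.5000
beam 2: φ=-45°, α=195°
  cosα=-0.9659 sinα=-0.2588 | (6,1) | tMaxX 0.4452 tMaxY 2.8978 | tΔX 1.0353 tΔY 3.8637
    t=0.4452 [x] (5,1)
    t=1.4804 [x] (4,1)
    t=2.5157 [x] (3,1)
    t=2.8978 [y] (3,0) — stop
  → r_2 = 2.8978
beam 3: φ=45°, α=285°
  cosα=0.2588 sinα=-0.9659 | (6,1) | tMaxX 2.2023 tMaxY 0.7765 | tΔX 3.8637 tΔY 1.0353
    t=0.7765 [y] (6,0) — stop
  → r_3 = 0.7765
beam 4: φ=90°, α=330°
  cosα=0.8660 sinα=-0.5000 | (6,1) | tMaxX 0.6582 tMaxY 1.5000 | tΔX 1.1547 tΔY 2.0000
    t=0.6582 [x] (7,1) — stop
  → r_4 = 0.6582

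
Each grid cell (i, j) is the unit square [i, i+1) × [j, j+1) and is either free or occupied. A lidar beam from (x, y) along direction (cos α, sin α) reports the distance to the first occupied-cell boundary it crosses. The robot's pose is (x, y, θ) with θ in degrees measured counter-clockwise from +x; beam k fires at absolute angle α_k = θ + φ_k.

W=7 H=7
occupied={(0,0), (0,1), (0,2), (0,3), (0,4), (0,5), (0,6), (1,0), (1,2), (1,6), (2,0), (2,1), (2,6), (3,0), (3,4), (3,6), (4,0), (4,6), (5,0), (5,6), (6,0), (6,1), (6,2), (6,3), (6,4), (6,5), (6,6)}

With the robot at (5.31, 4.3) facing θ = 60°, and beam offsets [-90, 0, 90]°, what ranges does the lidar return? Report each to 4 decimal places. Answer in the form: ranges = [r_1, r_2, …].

beam 1: φ=-90°, α=330°
  direction (0.8660, -0.5000); cell (5,4); t to first gridline: x 0.7967, y 0.6000 (then +1.1547 / +2.0000)
    (5,3) via y @ 0.6000
    (6,3) via x @ 0.7967  # hit
  → r_1 = 0.7967
beam 2: φ=0°, α=60°
  direction (0.5000, 0.8660); cell (5,4); t to first gridline: x 1.3800, y 0.8083 (then +2.0000 / +1.1547)
    (5,5) via y @ 0.8083
    (6,5) via x @ 1.3800  # hit
  → r_2 = 1.3800
beam 3: φ=90°, α=150°
  direction (-0.8660, 0.5000); cell (5,4); t to first gridline: x 0.3580, y 1.4000 (then +1.1547 / +2.0000)
    (4,4) via x @ 0.3580
    (4,5) via y @ 1.4000
    (3,5) via x @ 1.5127
    (2,5) via x @ 2.6674
    (2,6) via y @ 3.4000  # hit
  → r_3 = 3.4000

ranges = [0.7967, 1.3800, 3.4000]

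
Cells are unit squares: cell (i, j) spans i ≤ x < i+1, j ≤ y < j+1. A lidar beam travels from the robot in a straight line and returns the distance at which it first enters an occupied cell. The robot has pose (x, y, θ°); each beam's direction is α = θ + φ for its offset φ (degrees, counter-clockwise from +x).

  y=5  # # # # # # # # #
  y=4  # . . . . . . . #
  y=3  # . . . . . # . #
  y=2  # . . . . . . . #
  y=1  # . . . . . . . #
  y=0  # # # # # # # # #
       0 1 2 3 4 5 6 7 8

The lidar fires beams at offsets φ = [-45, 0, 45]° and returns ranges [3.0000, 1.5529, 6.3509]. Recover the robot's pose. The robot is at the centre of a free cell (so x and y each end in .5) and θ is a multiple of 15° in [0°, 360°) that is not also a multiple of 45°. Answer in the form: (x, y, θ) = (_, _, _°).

(x, y, θ) = (6.5, 1.5, 105°)

The pose lattice has 27·16 = 432 candidates. Test each by forward raycasting.
  (7.5, 1.5, 240°): beam 1 = 1.9319 ≠ 3.0000 ✗
  (2.5, 4.5, 30°): beam 1 = 3.6235 ≠ 3.0000 ✗
  (2.5, 3.5, 120°): beam 1 = 1.5529 ≠ 3.0000 ✗
  (3.5, 4.5, 75°): beam 1 = 1.0000 ≠ 3.0000 ✗
  …
  (6.5, 1.5, 105°): r_1=3.0000, r_2=1.5529, r_3=6.3509 — all match ✓
Only this pose fits every beam.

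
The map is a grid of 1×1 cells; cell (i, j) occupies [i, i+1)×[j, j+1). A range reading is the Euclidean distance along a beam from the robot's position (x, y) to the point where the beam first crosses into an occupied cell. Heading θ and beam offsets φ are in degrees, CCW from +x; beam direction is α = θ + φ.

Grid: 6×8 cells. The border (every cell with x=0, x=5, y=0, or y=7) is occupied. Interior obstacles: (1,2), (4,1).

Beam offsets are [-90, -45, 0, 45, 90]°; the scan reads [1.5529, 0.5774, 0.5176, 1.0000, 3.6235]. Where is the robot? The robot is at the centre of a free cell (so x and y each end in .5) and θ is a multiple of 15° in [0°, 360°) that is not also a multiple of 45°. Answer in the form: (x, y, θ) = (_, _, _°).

The pose lattice has 22·16 = 352 candidates. Test each by forward raycasting.
  (1.5, 3.5, 105°): beam 1 = 3.6235 ≠ 1.5529 ✗
  (3.5, 3.5, 105°): beam 2 = 3.0000 ≠ 0.5774 ✗
  (3.5, 5.5, 195°): beam 2 = 2.8868 ≠ 0.5774 ✗
  (1.5, 4.5, 210°): beam 1 = 1.0000 ≠ 1.5529 ✗
  …
  (4.5, 3.5, 15°): r_1=1.5529, r_2=0.5774, r_3=0.5176, r_4=1.0000, r_5=3.6235 — all match ✓
No second candidate reproduces the full scan.

(x, y, θ) = (4.5, 3.5, 15°)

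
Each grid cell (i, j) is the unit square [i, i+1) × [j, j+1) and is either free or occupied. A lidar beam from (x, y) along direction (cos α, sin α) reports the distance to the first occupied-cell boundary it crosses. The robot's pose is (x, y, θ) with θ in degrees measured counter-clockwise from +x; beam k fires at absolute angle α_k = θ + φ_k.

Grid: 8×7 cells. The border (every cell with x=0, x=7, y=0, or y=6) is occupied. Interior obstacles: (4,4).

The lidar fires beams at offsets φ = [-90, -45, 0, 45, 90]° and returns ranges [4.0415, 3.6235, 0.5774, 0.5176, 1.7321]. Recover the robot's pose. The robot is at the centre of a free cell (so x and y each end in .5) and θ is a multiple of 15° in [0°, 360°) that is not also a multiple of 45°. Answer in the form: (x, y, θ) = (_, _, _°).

(x, y, θ) = (3.5, 4.5, 330°)

Candidates: 29 free-cell centres × 16 headings = 464 poses. Raycast each; keep the one whose scan matches to 4 dp.
  (2.5, 3.5, 240°): beam 1 = 1.7321 ≠ 4.0415 ✗
  (6.5, 1.5, 195°): beam 1 = 4.6587 ≠ 4.0415 ✗
  (4.5, 1.5, 15°): beam 1 = 0.5176 ≠ 4.0415 ✗
  (2.5, 5.5, 105°): beam 1 = 1.9319 ≠ 4.0415 ✗
  (4.5, 5.5, 30°): beam 1 = 0.5774 ≠ 4.0415 ✗
  …
  (3.5, 4.5, 330°): r_1=4.0415, r_2=3.6235, r_3=0.5774, r_4=0.5176, r_5=1.7321 — all match ✓
Unique over the lattice → pose = (3.5, 4.5, 330°).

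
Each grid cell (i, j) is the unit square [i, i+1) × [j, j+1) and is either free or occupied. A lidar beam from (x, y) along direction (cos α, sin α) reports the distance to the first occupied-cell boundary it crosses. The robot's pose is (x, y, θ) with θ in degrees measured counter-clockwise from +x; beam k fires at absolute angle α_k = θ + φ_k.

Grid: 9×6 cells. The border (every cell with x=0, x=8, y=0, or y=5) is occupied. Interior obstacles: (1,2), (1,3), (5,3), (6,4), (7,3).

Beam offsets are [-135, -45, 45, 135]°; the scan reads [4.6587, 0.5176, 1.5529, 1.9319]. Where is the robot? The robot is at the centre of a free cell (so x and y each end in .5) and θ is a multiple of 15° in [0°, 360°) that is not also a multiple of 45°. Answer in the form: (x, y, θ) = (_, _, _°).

(x, y, θ) = (6.5, 1.5, 300°)

The pose lattice has 23·16 = 368 candidates. Test each by forward raycasting.
  (1.5, 1.5, 75°): beam 1 = 0.5774 ≠ 4.6587 ✗
  (4.5, 3.5, 285°): beam 1 = 3.0000 ≠ 4.6587 ✗
  (6.5, 2.5, 60°): beam 1 = 1.5529 ≠ 4.6587 ✗
  …
  (6.5, 1.5, 300°): r_1=4.6587, r_2=0.5176, r_3=1.5529, r_4=1.9319 — all match ✓
No second candidate reproduces the full scan.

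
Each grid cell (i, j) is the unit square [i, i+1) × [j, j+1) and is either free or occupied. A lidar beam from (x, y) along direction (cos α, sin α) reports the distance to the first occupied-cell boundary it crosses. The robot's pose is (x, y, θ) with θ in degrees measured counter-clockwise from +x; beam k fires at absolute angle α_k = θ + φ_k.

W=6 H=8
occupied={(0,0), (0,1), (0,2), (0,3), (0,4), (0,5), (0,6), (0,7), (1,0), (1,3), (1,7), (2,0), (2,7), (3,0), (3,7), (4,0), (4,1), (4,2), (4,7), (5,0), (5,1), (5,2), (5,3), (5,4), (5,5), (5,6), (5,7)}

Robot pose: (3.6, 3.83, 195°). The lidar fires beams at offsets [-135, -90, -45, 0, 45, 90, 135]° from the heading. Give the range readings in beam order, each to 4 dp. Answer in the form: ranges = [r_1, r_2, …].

beam 1: φ=-135°, α=60°
  d=(0.5000,0.8660)  start (3,3)  tX=0.8000 tY=0.1963  stride 1/|dx|=2.0000 1/|dy|=1.1547
    cross y-line → (3,4), t=0.1963
    cross x-line → (4,4), t=0.8000
    cross y-line → (4,5), t=1.3510
    cross y-line → (4,6), t=2.5057
    cross x-line → (5,6), t=2.8000 (wall)
  → r_1 = 2.8000
beam 2: φ=-90°, α=105°
  d=(-0.2588,0.9659)  start (3,3)  tX=2.3182 tY=0.1760  stride 1/|dx|=3.8637 1/|dy|=1.0353
    cross y-line → (3,4), t=0.1760
    cross y-line → (3,5), t=1.2113
    cross y-line → (3,6), t=2.2465
    cross x-line → (2,6), t=2.3182
    cross y-line → (2,7), t=3.2818 (wall)
  → r_2 = 3.2818
beam 3: φ=-45°, α=150°
  d=(-0.8660,0.5000)  start (3,3)  tX=0.6928 tY=0.3400  stride 1/|dx|=1.1547 1/|dy|=2.0000
    cross y-line → (3,4), t=0.3400
    cross x-line → (2,4), t=0.6928
    cross x-line → (1,4), t=1.8475
    cross y-line → (1,5), t=2.3400
    cross x-line → (0,5), t=3.0022 (wall)
  → r_3 = 3.0022
beam 4: φ=0°, α=195°
  d=(-0.9659,-0.2588)  start (3,3)  tX=0.6212 tY=3.2069  stride 1/|dx|=1.0353 1/|dy|=3.8637
    cross x-line → (2,3), t=0.6212
    cross x-line → (1,3), t=1.6564 (wall)
  → r_4 = 1.6564
beam 5: φ=45°, α=240°
  d=(-0.5000,-0.8660)  start (3,3)  tX=1.2000 tY=0.9584  stride 1/|dx|=2.0000 1/|dy|=1.1547
    cross y-line → (3,2), t=0.9584
    cross x-line → (2,2), t=1.2000
    cross y-line → (2,1), t=2.1131
    cross x-line → (1,1), t=3.2000
    cross y-line → (1,0), t=3.2678 (wall)
  → r_5 = 3.2678
beam 6: φ=90°, α=285°
  d=(0.2588,-0.9659)  start (3,3)  tX=1.5455 tY=0.8593  stride 1/|dx|=3.8637 1/|dy|=1.0353
    cross y-line → (3,2), t=0.8593
    cross x-line → (4,2), t=1.5455 (wall)
  → r_6 = 1.5455
beam 7: φ=135°, α=330°
  d=(0.8660,-0.5000)  start (3,3)  tX=0.4619 tY=1.6600  stride 1/|dx|=1.1547 1/|dy|=2.0000
    cross x-line → (4,3), t=0.4619
    cross x-line → (5,3), t=1.6166 (wall)
  → r_7 = 1.6166

ranges = [2.8000, 3.2818, 3.0022, 1.6564, 3.2678, 1.5455, 1.6166]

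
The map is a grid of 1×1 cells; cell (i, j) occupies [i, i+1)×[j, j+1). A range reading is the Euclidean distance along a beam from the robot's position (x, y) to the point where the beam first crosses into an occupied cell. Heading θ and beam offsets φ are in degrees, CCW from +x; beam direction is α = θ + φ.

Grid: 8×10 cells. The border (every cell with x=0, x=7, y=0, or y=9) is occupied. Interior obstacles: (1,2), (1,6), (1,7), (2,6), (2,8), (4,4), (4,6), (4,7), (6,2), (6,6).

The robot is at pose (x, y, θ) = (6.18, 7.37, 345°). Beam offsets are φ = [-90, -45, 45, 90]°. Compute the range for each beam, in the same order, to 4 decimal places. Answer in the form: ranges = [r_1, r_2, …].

beam 1: φ=-90°, α=255°
  d=(-0.2588,-0.9659)  start (6,7)  tX=0.6955 tY=0.3831  stride 1/|dx|=3.8637 1/|dy|=1.0353
    cross y-line → (6,6), t=0.3831 (wall)
  → r_1 = 0.3831
beam 2: φ=-45°, α=300°
  d=(0.5000,-0.8660)  start (6,7)  tX=1.6400 tY=0.4272  stride 1/|dx|=2.0000 1/|dy|=1.1547
    cross y-line → (6,6), t=0.4272 (wall)
  → r_2 = 0.4272
beam 3: φ=45°, α=30°
  d=(0.8660,0.5000)  start (6,7)  tX=0.9469 tY=1.2600  stride 1/|dx|=1.1547 1/|dy|=2.0000
    cross x-line → (7,7), t=0.9469 (wall)
  → r_3 = 0.9469
beam 4: φ=90°, α=75°
  d=(0.2588,0.9659)  start (6,7)  tX=3.1682 tY=0.6522  stride 1/|dx|=3.8637 1/|dy|=1.0353
    cross y-line → (6,8), t=0.6522
    cross y-line → (6,9), t=1.6875 (wall)
  → r_4 = 1.6875

ranges = [0.3831, 0.4272, 0.9469, 1.6875]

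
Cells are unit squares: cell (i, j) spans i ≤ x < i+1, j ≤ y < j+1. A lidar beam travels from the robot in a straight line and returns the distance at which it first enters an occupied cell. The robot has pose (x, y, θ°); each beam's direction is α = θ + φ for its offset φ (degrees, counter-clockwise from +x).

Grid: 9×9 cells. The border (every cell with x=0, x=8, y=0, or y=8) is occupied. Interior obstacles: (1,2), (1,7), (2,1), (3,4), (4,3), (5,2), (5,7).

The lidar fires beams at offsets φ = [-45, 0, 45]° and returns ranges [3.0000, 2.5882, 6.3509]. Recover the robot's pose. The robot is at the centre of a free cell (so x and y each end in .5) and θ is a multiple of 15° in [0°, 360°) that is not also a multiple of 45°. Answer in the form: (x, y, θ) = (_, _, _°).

(x, y, θ) = (2.5, 7.5, 285°)

Candidates: 42 free-cell centres × 16 headings = 672 poses. Raycast each; keep the one whose scan matches to 4 dp.
  (4.5, 4.5, 60°): beam 1 = 3.6235 ≠ 3.0000 ✗
  (6.5, 1.5, 255°): beam 1 = 1.0000 ≠ 3.0000 ✗
  (1.5, 1.5, 255°): beam 1 = 0.5774 ≠ 3.0000 ✗
  (5.5, 3.5, 150°): beam 1 = 4.6587 ≠ 3.0000 ✗
  (7.5, 4.5, 150°): beam 1 = 3.6235 ≠ 3.0000 ✗
  …
  (2.5, 7.5, 285°): r_1=3.0000, r_2=2.5882, r_3=6.3509 — all match ✓
No second candidate reproduces the full scan.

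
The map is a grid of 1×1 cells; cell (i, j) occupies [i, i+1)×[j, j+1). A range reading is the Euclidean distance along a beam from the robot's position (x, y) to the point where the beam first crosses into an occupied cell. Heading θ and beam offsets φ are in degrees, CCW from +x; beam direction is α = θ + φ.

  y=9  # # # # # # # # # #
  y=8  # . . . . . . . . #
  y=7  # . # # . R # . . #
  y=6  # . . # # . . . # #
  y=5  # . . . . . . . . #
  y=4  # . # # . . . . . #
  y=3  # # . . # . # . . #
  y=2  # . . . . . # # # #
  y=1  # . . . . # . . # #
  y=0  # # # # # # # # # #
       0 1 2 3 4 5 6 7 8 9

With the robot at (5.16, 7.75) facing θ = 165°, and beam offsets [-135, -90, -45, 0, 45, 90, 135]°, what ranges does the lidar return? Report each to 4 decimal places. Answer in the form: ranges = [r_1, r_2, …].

beam 1: φ=-135°, α=30°
  direction (0.8660, 0.5000); cell (5,7); t to first gridline: x 0.9699, y 0.5000 (then +1.1547 / +2.0000)
    (5,8) via y @ 0.5000
    (6,8) via x @ 0.9699
    (7,8) via x @ 2.1246
    (7,9) via y @ 2.5000  # hit
  → r_1 = 2.5000
beam 2: φ=-90°, α=75°
  direction (0.2588, 0.9659); cell (5,7); t to first gridline: x 3.2455, y 0.2588 (then +3.8637 / +1.0353)
    (5,8) via y @ 0.2588
    (5,9) via y @ 1.2941  # hit
  → r_2 = 1.2941
beam 3: φ=-45°, α=120°
  direction (-0.5000, 0.8660); cell (5,7); t to first gridline: x 0.3200, y 0.2887 (then +2.0000 / +1.1547)
    (5,8) via y @ 0.2887
    (4,8) via x @ 0.3200
    (4,9) via y @ 1.4434  # hit
  → r_3 = 1.4434
beam 4: φ=0°, α=165°
  direction (-0.9659, 0.2588); cell (5,7); t to first gridline: x 0.1656, y 0.9659 (then +1.0353 / +3.8637)
    (4,7) via x @ 0.1656
    (4,8) via y @ 0.9659
    (3,8) via x @ 1.2009
    (2,8) via x @ 2.2362
    (1,8) via x @ 3.2715
    (0,8) via x @ 4.3067  # hit
  → r_4 = 4.3067
beam 5: φ=45°, α=210°
  direction (-0.8660, -0.5000); cell (5,7); t to first gridline: x 0.1848, y 1.5000 (then +1.1547 / +2.0000)
    (4,7) via x @ 0.1848
    (3,7) via x @ 1.3395  # hit
  → r_5 = 1.3395
beam 6: φ=90°, α=255°
  direction (-0.2588, -0.9659); cell (5,7); t to first gridline: x 0.6182, y 0.7765 (then +3.8637 / +1.0353)
    (4,7) via x @ 0.6182
    (4,6) via y @ 0.7765  # hit
  → r_6 = 0.7765
beam 7: φ=135°, α=300°
  direction (0.5000, -0.8660); cell (5,7); t to first gridline: x 1.6800, y 0.8660 (then +2.0000 / +1.1547)
    (5,6) via y @ 0.8660
    (6,6) via x @ 1.6800
    (6,5) via y @ 2.0207
    (6,4) via y @ 3.1754
    (7,4) via x @ 3.6800
    (7,3) via y @ 4.3301
    (7,2) via y @ 5.4848  # hit
  → r_7 = 5.4848

ranges = [2.5000, 1.2941, 1.4434, 4.3067, 1.3395, 0.7765, 5.4848]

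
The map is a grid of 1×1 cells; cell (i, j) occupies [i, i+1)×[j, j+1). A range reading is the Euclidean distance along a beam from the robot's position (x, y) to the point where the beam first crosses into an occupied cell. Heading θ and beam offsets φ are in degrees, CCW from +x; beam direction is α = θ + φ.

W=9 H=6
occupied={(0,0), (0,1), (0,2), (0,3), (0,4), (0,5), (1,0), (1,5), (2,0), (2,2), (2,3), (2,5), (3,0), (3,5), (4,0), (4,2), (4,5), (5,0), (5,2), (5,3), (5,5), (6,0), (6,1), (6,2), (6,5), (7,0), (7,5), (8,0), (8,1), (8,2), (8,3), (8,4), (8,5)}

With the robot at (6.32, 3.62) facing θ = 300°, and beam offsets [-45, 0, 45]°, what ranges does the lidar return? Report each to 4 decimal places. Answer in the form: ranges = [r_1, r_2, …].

ranges = [0.6419, 0.7159, 1.7393]

beam 1: φ=-45°, α=255°
  d=(-0.2588,-0.9659)  start (6,3)  tX=1.2364 tY=0.6419  stride 1/|dx|=3.8637 1/|dy|=1.0353
    cross y-line → (6,2), t=0.6419 (wall)
  → r_1 = 0.6419
beam 2: φ=0°, α=300°
  d=(0.5000,-0.8660)  start (6,3)  tX=1.3600 tY=0.7159  stride 1/|dx|=2.0000 1/|dy|=1.1547
    cross y-line → (6,2), t=0.7159 (wall)
  → r_2 = 0.7159
beam 3: φ=45°, α=345°
  d=(0.9659,-0.2588)  start (6,3)  tX=0.7040 tY=2.3955  stride 1/|dx|=1.0353 1/|dy|=3.8637
    cross x-line → (7,3), t=0.7040
    cross x-line → (8,3), t=1.7393 (wall)
  → r_3 = 1.7393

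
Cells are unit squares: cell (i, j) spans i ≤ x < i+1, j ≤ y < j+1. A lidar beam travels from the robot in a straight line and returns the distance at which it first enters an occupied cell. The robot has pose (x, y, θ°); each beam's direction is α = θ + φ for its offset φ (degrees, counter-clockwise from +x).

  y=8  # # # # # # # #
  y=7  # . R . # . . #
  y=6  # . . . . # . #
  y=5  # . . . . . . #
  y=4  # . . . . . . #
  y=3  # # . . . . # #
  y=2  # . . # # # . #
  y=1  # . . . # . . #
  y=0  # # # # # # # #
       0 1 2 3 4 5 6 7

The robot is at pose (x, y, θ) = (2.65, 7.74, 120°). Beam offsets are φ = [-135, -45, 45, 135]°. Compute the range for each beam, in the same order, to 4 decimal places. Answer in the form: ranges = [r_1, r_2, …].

beam 1: φ=-135°, α=345°
  dir = (cos 345°, sin 345°) = (0.9659, -0.2588); from cell (2,7)
  next x-line at t=0.3623, next y-line at t=2.8591; Δt_x=1.0353, Δt_y=3.8637
    x: enter (3,7) at t=0.3623
    x: enter (4,7) at t=1.3976 ← occupied
  → r_1 = 1.3976
beam 2: φ=-45°, α=75°
  dir = (cos 75°, sin 75°) = (0.2588, 0.9659); from cell (2,7)
  next x-line at t=1.3523, next y-line at t=0.2692; Δt_x=3.8637, Δt_y=1.0353
    y: enter (2,8) at t=0.2692 ← occupied
  → r_2 = 0.2692
beam 3: φ=45°, α=165°
  dir = (cos 165°, sin 165°) = (-0.9659, 0.2588); from cell (2,7)
  next x-line at t=0.6729, next y-line at t=1.0046; Δt_x=1.0353, Δt_y=3.8637
    x: enter (1,7) at t=0.6729
    y: enter (1,8) at t=1.0046 ← occupied
  → r_3 = 1.0046
beam 4: φ=135°, α=255°
  dir = (cos 255°, sin 255°) = (-0.2588, -0.9659); from cell (2,7)
  next x-line at t=2.5114, next y-line at t=0.7661; Δt_x=3.8637, Δt_y=1.0353
    y: enter (2,6) at t=0.7661
    y: enter (2,5) at t=1.8014
    x: enter (1,5) at t=2.5114
    y: enter (1,4) at t=2.8367
    y: enter (1,3) at t=3.8719 ← occupied
  → r_4 = 3.8719

ranges = [1.3976, 0.2692, 1.0046, 3.8719]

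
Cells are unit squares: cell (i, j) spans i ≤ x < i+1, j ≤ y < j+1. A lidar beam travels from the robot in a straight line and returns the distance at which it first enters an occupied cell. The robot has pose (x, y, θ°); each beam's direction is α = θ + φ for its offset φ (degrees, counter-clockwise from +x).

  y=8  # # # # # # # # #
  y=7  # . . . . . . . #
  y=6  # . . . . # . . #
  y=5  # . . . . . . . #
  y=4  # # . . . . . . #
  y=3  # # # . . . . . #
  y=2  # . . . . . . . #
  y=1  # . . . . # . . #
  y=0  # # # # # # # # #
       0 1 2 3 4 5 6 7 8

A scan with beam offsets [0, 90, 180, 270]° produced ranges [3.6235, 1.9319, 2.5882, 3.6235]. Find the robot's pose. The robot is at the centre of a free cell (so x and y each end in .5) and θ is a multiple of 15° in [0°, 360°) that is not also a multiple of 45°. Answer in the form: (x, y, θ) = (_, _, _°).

(x, y, θ) = (4.5, 4.5, 105°)

The pose lattice has 44·16 = 704 candidates. Test each by forward raycasting.
  (6.5, 7.5, 285°): beam 1 = 5.7956 ≠ 3.6235 ✗
  (6.5, 5.5, 330°): beam 1 = 1.7321 ≠ 3.6235 ✗
  (6.5, 4.5, 60°): beam 1 = 3.0000 ≠ 3.6235 ✗
  (1.5, 6.5, 195°): beam 1 = 0.5176 ≠ 3.6235 ✗
  …
  (4.5, 4.5, 105°): r_1=3.6235, r_2=1.9319, r_3=2.5882, r_4=3.6235 — all match ✓
Only this pose fits every beam.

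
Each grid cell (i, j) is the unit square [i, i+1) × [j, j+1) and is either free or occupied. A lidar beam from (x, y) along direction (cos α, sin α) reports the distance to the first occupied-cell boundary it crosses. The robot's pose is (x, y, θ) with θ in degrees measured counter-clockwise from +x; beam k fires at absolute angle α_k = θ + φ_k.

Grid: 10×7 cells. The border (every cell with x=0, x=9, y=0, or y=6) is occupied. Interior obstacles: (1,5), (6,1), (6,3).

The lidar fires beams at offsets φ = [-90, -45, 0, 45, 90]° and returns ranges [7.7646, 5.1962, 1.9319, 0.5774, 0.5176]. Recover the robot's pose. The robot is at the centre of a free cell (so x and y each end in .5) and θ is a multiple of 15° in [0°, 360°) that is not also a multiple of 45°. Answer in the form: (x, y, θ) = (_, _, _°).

(x, y, θ) = (1.5, 1.5, 105°)

Candidates: 37 free-cell centres × 16 headings = 592 poses. Raycast each; keep the one whose scan matches to 4 dp.
  (4.5, 4.5, 60°): beam 1 = 1.7321 ≠ 7.7646 ✗
  (4.5, 4.5, 345°): beam 1 = 3.6235 ≠ 7.7646 ✗
  (5.5, 3.5, 120°): beam 1 = 0.5774 ≠ 7.7646 ✗
  (3.5, 1.5, 285°): beam 1 = 1.9319 ≠ 7.7646 ✗
  …
  (1.5, 1.5, 105°): r_1=7.7646, r_2=5.1962, r_3=1.9319, r_4=0.5774, r_5=0.5176 — all match ✓
Only this pose fits every beam.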